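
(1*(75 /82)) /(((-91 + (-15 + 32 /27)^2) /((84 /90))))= 5103 /596878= 0.01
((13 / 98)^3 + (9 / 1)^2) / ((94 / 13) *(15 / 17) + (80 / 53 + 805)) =892984467037 / 8961441979000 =0.10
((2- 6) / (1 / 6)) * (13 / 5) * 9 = -2808 / 5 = -561.60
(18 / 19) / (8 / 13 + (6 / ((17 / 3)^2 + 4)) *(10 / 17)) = 1.33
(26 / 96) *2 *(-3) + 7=43 / 8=5.38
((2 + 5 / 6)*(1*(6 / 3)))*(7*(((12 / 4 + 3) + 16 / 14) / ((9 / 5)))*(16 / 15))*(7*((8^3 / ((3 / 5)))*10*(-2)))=-4874240000 / 243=-20058600.82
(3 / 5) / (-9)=-1 / 15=-0.07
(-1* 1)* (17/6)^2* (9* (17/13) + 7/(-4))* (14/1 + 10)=-150569/78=-1930.37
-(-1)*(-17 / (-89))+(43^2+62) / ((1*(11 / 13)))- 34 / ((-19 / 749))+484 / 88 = 134093171 / 37202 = 3604.46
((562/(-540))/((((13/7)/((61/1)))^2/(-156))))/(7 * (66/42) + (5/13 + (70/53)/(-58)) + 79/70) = 2204925747164/157229721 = 14023.59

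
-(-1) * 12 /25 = 12 /25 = 0.48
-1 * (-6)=6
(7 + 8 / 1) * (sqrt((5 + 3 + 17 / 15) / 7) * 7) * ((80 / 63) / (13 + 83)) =5 * sqrt(14385) / 378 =1.59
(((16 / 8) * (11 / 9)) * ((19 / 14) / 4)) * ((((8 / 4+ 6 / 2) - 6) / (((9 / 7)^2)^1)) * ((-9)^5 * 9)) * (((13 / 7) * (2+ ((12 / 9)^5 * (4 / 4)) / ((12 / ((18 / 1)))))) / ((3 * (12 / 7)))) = 6409403 / 8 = 801175.38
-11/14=-0.79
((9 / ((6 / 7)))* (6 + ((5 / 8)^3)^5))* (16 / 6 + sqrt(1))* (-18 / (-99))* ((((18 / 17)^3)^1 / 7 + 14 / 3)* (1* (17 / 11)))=52675452101472024745 / 167776678305595392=313.96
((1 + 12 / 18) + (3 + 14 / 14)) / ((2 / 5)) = 85 / 6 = 14.17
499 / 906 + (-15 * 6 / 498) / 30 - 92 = -3438626 / 37599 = -91.46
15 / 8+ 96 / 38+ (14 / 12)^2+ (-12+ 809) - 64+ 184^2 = 47325635 / 1368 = 34594.76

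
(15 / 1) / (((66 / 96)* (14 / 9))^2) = 77760 / 5929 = 13.12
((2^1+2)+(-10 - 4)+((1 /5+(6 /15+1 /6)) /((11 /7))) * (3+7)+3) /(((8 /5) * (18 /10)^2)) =-4375 /10692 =-0.41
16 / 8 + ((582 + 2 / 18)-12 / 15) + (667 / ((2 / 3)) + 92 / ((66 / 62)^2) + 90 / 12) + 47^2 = 2348306 / 605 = 3881.50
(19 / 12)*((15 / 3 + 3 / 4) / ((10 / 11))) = 4807 / 480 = 10.01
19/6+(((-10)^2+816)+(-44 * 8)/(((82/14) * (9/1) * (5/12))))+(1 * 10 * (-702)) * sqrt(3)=1110863/1230 - 7020 * sqrt(3)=-11255.86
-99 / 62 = -1.60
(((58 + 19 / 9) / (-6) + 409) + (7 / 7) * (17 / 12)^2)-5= 171067 / 432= 395.99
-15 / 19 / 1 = -15 / 19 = -0.79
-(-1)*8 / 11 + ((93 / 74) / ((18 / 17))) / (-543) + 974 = 2584982627 / 2652012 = 974.73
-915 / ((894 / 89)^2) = -2415905 / 266412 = -9.07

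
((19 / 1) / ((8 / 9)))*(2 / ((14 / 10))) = 855 / 28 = 30.54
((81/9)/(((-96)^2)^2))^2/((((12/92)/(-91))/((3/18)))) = -2093/1603087953297408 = -0.00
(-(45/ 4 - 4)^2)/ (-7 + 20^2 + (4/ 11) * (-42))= -9251/ 66480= -0.14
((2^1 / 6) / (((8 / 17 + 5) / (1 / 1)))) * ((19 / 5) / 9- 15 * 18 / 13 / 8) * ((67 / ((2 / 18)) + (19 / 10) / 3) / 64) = -1.25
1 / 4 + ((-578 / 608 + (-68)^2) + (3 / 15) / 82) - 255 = 272232567 / 62320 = 4368.30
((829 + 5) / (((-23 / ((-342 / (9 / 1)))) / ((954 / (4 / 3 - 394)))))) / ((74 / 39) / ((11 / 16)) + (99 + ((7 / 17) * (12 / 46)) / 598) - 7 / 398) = -159350269282776 / 4842939567155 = -32.90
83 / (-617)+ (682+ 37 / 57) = 24003356 / 35169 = 682.51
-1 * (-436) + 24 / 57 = 8292 / 19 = 436.42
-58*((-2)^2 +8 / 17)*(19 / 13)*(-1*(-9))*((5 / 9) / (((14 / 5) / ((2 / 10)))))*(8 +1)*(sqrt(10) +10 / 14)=-1884420*sqrt(10) / 1547- 9422100 / 10829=-4722.09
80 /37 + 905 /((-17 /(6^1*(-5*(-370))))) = -371682140 /629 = -590909.60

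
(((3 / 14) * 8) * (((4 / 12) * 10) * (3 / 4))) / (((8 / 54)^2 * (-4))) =-48.82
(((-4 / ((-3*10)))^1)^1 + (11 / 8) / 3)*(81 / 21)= 639 / 280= 2.28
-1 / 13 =-0.08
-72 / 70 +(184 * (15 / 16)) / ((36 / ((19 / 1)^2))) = 1452161 / 840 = 1728.76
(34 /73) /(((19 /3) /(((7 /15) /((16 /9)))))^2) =67473 /84329600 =0.00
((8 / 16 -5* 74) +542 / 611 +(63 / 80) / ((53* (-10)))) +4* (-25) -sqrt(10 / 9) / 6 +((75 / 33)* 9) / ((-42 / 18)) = -952275481961 / 1994792800 -sqrt(10) / 18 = -477.56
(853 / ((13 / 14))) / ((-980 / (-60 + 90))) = -2559 / 91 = -28.12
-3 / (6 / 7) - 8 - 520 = -1063 / 2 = -531.50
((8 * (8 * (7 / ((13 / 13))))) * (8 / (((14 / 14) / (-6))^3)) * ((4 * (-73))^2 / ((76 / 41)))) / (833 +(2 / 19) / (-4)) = -150348398592 / 3517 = -42749047.08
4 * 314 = 1256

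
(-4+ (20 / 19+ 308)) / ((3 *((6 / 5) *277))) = 1610 / 5263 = 0.31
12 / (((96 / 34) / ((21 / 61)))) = 357 / 244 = 1.46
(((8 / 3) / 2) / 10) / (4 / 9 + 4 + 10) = 3 / 325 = 0.01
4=4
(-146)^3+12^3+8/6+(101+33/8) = -74647237/24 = -3110301.54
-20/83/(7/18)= -360/581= -0.62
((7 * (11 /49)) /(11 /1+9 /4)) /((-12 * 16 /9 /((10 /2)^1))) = -165 /5936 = -0.03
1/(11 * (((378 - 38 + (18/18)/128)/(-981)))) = -41856/159577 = -0.26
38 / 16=2.38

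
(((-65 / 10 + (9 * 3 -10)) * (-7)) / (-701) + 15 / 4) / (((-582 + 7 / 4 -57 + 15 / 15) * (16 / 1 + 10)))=-10809 / 46385170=-0.00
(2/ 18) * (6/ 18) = 0.04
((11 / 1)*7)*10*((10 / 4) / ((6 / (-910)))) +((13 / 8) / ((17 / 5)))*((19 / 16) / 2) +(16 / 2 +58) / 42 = -26682486449 / 91392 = -291956.48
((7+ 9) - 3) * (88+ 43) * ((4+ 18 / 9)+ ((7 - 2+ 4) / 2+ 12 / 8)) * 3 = 61308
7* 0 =0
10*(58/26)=290/13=22.31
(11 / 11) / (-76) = -1 / 76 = -0.01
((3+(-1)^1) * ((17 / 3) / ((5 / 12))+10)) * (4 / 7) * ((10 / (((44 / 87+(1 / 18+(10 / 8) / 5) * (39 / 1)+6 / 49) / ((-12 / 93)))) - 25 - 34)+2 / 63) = -1553099764144 / 974810655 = -1593.23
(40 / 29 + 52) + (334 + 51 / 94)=1057475 / 2726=387.92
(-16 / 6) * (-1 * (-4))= -32 / 3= -10.67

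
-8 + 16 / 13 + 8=16 / 13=1.23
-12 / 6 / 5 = -2 / 5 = -0.40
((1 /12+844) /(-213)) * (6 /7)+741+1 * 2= 315071 /426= 739.60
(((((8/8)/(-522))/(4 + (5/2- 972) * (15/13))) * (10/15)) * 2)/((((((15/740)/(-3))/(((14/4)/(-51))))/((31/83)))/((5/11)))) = 4175080/1056613323249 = 0.00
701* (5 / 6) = 3505 / 6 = 584.17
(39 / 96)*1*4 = 1.62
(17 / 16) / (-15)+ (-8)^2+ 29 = 22303 / 240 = 92.93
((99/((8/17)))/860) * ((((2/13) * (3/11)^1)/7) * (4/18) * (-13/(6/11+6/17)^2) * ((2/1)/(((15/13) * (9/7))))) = -7728149/1092268800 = -0.01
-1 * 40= -40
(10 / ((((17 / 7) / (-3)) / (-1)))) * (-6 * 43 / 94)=-27090 / 799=-33.90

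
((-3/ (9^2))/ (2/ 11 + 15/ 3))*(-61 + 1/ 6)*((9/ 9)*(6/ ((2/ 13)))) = 16.96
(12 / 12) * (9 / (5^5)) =9 / 3125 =0.00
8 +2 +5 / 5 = 11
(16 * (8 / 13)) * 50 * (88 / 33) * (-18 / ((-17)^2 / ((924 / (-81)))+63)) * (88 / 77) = -36044800 / 50271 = -717.01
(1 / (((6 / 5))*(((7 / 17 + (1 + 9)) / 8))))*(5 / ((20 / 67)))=10.73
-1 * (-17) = 17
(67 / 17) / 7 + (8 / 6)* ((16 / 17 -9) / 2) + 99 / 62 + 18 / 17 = -47675 / 22134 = -2.15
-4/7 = -0.57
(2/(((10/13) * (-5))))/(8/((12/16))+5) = -39/1175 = -0.03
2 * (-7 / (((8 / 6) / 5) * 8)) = -105 / 16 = -6.56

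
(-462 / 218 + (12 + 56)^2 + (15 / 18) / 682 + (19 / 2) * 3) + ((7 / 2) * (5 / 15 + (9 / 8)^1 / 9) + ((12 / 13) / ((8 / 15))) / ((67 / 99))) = 2410993894765 / 517987184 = 4654.54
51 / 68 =3 / 4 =0.75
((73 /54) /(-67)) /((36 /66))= -803 /21708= -0.04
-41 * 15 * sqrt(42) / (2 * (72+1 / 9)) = -5535 * sqrt(42) / 1298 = -27.64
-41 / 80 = -0.51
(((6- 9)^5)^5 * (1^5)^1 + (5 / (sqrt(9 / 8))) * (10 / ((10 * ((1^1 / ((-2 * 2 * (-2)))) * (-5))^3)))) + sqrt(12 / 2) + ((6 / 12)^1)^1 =-1694577218885 / 2- 1024 * sqrt(2) / 75 + sqrt(6) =-847288609459.36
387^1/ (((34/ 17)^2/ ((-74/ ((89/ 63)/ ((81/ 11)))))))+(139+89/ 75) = -37178.43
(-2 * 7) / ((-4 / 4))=14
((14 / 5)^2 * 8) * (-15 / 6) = -156.80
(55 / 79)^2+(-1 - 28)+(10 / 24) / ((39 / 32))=-20572148 / 730197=-28.17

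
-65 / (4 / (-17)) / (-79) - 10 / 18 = -11525 / 2844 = -4.05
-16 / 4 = -4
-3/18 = -1/6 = -0.17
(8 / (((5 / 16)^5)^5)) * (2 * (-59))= -1196662166615448555012887825874944 / 298023223876953125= -4015331929667073.87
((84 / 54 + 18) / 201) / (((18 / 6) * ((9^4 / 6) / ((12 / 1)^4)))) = 90112 / 146529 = 0.61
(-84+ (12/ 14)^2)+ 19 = -3149/ 49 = -64.27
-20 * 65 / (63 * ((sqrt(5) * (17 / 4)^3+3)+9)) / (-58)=-10649600 / 73139694789+204380800 * sqrt(5) / 219419084367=0.00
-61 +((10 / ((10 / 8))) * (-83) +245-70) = -550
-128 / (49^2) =-128 / 2401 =-0.05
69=69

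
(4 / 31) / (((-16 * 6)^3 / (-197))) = 197 / 6856704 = 0.00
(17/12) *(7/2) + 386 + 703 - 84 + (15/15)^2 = 24263/24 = 1010.96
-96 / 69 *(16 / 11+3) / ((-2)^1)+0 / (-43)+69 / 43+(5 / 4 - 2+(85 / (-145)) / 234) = 583358441 / 147649788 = 3.95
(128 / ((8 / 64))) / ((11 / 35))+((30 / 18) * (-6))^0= 35851 / 11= 3259.18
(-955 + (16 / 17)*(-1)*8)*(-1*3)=49089 / 17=2887.59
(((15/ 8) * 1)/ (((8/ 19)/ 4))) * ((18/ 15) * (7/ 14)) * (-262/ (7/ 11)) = -246411/ 56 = -4400.20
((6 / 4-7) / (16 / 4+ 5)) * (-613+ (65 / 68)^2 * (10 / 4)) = 20708963 / 55488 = 373.22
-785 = -785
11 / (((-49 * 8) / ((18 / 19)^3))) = -8019 / 336091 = -0.02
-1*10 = -10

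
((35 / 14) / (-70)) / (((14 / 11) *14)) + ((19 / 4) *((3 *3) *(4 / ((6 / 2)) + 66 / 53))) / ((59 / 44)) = 1410765763 / 17160976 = 82.21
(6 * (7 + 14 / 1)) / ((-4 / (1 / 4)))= -63 / 8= -7.88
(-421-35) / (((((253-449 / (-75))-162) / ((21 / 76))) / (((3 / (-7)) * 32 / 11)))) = 64800 / 40007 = 1.62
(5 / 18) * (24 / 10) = 2 / 3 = 0.67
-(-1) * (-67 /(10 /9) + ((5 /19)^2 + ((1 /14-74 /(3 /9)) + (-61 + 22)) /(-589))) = -23417963 /391685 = -59.79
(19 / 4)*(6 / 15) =19 / 10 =1.90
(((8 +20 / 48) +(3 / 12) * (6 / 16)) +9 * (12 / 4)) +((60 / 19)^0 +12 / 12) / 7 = 24055 / 672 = 35.80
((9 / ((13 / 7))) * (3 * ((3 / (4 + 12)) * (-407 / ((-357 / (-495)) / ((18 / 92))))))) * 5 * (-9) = 2203019775 / 162656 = 13544.04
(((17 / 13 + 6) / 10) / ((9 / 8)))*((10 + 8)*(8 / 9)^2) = 9728 / 1053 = 9.24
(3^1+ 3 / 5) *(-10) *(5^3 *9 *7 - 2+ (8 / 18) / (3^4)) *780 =-5968997840 / 27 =-221073994.07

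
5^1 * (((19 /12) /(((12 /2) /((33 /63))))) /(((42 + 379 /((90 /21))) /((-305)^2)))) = 486055625 /986076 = 492.92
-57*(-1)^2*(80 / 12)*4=-1520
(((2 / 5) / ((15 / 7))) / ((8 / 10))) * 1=7 / 30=0.23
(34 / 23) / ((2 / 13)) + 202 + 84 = 6799 / 23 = 295.61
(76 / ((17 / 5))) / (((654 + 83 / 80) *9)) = 30400 / 8017659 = 0.00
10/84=5/42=0.12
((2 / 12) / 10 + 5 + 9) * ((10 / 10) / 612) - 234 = -8591639 / 36720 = -233.98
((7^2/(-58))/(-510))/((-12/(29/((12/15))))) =-49/9792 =-0.01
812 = 812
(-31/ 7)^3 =-29791/ 343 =-86.85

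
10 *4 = 40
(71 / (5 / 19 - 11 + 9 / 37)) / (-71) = 703 / 7377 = 0.10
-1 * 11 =-11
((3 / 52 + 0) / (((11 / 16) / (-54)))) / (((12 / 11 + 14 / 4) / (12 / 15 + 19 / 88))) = -72414 / 72215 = -1.00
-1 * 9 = -9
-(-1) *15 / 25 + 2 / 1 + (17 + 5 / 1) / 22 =18 / 5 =3.60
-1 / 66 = -0.02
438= 438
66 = 66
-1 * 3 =-3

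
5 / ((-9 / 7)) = -35 / 9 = -3.89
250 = 250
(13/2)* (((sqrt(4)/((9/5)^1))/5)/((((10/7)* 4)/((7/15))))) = 637/5400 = 0.12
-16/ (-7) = 16/ 7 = 2.29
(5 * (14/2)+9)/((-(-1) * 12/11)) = 121/3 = 40.33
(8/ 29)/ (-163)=-8/ 4727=-0.00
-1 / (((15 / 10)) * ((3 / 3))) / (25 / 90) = -12 / 5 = -2.40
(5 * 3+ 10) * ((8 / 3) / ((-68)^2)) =25 / 1734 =0.01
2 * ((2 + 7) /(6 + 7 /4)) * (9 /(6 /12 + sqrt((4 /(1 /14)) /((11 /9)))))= -14256 /62155 + 15552 * sqrt(154) /62155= 2.88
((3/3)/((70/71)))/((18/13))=923/1260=0.73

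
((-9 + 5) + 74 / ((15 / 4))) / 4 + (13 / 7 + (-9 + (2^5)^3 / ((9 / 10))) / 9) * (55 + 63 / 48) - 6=5167742243 / 22680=227854.60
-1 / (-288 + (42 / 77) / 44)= 242 / 69693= 0.00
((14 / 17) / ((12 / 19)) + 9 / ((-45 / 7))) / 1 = -49 / 510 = -0.10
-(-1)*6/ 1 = 6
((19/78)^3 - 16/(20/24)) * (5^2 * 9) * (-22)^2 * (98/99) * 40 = -82728075.94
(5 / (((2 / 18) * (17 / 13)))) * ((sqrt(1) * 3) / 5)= 351 / 17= 20.65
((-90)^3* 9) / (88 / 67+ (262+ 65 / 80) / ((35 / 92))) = -820562400 / 86563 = -9479.37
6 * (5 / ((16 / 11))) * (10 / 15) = 55 / 4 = 13.75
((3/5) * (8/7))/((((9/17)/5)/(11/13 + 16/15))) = 12.39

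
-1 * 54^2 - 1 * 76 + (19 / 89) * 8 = -266136 / 89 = -2990.29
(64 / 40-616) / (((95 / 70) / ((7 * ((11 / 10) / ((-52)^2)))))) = -103488 / 80275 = -1.29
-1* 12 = -12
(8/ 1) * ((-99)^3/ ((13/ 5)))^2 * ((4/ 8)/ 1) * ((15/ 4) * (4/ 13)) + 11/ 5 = 7061101120531667/ 10985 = 642794822078.44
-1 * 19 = -19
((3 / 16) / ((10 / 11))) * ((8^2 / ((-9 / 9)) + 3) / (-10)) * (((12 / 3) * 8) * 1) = 2013 / 50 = 40.26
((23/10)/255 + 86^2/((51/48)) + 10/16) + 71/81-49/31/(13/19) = 772479663827/110986200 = 6960.14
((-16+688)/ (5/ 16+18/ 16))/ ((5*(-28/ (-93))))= 35712/ 115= 310.54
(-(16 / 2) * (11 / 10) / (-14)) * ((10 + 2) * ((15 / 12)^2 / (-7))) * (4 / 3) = -110 / 49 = -2.24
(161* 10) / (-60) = -161 / 6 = -26.83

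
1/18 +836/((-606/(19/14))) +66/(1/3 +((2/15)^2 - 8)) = -228768899/21901446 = -10.45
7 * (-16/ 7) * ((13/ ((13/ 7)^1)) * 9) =-1008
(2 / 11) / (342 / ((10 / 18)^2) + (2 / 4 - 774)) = 100 / 184019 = 0.00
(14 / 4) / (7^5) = 1 / 4802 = 0.00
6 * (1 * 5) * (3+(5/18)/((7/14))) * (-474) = -50560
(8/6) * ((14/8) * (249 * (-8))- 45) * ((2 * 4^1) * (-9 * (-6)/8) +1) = -258940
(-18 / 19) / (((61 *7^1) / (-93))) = 0.21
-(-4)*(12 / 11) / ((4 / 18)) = 216 / 11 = 19.64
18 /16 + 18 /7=207 /56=3.70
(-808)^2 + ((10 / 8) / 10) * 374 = 2611643 / 4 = 652910.75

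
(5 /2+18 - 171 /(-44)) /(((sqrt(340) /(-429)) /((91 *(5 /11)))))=-23468.41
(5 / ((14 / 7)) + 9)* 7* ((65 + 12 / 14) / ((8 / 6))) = 31809 / 8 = 3976.12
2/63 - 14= -880/63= -13.97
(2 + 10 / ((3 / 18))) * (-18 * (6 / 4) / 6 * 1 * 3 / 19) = -837 / 19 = -44.05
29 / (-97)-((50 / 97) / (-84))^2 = -4962757 / 16597476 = -0.30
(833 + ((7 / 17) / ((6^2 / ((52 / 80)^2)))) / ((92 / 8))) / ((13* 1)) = 2345062783 / 36597600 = 64.08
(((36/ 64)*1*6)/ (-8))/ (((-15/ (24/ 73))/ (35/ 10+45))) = 2619/ 5840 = 0.45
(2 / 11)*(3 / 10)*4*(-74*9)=-7992 / 55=-145.31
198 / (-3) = -66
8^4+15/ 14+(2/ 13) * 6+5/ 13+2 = 746269/ 182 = 4100.38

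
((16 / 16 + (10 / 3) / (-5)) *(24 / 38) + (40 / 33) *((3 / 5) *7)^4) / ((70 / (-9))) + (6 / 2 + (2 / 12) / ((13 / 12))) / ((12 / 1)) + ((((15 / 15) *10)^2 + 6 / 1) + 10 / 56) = 4130952521 / 71321250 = 57.92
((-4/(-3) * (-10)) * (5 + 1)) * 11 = -880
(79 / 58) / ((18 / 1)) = 79 / 1044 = 0.08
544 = 544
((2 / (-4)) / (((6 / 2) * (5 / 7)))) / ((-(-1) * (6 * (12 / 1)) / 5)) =-7 / 432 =-0.02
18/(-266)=-9/133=-0.07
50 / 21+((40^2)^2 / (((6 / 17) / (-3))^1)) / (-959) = 65286850 / 2877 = 22692.68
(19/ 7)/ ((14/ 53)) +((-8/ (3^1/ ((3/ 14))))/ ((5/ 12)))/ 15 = 24951/ 2450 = 10.18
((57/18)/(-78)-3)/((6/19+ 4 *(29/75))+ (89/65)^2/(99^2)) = -9569070225/5861939764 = -1.63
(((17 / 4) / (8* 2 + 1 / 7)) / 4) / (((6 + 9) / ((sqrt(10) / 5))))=119* sqrt(10) / 135600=0.00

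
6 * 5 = 30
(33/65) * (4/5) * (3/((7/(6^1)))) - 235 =-532249/2275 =-233.96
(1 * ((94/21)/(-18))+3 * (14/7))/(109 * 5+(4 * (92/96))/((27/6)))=1087/103166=0.01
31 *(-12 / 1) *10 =-3720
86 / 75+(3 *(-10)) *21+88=-40564 / 75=-540.85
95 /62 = 1.53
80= 80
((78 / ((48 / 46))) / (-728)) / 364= -23 / 81536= -0.00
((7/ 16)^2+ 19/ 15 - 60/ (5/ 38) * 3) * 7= -36732647/ 3840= -9565.79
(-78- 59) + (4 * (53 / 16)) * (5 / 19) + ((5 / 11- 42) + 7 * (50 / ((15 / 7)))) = -29407 / 2508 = -11.73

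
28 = 28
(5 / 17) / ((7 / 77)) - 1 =38 / 17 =2.24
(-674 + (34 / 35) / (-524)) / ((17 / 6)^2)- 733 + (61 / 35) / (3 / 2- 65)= -3928145413 / 4808093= -816.99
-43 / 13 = -3.31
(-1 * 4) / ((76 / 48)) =-2.53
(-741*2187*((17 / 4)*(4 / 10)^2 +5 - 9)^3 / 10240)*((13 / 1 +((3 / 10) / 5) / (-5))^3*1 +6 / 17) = 539345440148998193681139 / 42500000000000000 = 12690480.94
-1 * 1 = -1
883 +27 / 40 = 35347 / 40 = 883.68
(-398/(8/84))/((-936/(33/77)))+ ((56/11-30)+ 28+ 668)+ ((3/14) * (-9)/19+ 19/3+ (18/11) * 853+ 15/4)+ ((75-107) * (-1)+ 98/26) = 965209813/456456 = 2114.57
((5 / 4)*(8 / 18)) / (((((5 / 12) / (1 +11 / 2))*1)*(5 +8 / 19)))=494 / 309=1.60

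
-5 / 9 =-0.56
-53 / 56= -0.95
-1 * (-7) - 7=0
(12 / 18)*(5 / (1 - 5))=-5 / 6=-0.83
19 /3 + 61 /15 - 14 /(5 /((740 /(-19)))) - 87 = 3083 /95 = 32.45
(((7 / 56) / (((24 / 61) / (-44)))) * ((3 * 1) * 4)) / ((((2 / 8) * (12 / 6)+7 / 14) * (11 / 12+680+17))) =-2013 / 8375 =-0.24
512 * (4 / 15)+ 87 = 3353 / 15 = 223.53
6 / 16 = 3 / 8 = 0.38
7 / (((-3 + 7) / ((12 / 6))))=7 / 2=3.50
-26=-26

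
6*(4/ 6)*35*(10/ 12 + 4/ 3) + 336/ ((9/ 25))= 3710/ 3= 1236.67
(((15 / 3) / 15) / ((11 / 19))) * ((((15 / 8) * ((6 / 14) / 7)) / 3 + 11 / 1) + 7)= 44783 / 4312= 10.39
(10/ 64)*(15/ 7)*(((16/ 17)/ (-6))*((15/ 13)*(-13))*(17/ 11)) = 1.22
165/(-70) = -33/14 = -2.36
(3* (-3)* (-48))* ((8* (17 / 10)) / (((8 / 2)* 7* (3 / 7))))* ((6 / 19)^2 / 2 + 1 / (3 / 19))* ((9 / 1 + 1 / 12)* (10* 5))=512391560 / 361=1419367.20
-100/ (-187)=0.53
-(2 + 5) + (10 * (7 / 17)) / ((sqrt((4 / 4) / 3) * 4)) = -7 + 35 * sqrt(3) / 34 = -5.22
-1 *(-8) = 8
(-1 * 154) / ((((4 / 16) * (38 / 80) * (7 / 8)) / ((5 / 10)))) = -14080 / 19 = -741.05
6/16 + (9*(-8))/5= -561/40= -14.02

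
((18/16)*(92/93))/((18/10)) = 115/186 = 0.62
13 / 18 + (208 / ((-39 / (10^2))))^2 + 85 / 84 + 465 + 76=7979641 / 28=284987.18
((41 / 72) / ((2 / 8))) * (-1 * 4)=-82 / 9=-9.11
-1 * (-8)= 8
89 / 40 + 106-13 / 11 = 47099 / 440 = 107.04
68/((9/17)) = 1156/9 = 128.44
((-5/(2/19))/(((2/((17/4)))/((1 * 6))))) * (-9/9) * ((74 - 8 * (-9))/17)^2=44669.56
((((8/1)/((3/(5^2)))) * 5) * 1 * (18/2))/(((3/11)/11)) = 121000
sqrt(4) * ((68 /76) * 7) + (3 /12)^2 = 3827 /304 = 12.59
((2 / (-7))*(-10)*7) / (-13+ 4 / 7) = -140 / 87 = -1.61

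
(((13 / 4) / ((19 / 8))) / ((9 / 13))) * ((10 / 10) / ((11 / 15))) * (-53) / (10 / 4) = -35828 / 627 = -57.14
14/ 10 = 1.40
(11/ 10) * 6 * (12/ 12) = 33/ 5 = 6.60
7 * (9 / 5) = 63 / 5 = 12.60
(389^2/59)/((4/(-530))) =-40100065/118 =-339831.06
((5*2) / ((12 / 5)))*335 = 8375 / 6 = 1395.83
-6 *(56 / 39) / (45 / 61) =-6832 / 585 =-11.68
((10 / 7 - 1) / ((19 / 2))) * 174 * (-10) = -10440 / 133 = -78.50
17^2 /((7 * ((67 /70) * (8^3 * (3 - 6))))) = -1445 /51456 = -0.03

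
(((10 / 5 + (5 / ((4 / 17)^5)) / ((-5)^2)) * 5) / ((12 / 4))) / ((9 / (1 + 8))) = 476699 / 1024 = 465.53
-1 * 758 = -758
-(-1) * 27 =27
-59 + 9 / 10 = -581 / 10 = -58.10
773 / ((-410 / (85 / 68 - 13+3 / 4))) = 8503 / 410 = 20.74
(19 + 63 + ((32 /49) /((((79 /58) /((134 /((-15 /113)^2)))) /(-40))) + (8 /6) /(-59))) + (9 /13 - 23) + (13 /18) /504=-2804850882313769 /19239489360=-145786.14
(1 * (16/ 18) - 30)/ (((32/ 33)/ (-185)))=266585/ 48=5553.85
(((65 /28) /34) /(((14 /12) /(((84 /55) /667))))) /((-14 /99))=-1053 /1111222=-0.00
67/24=2.79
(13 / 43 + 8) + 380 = 16697 / 43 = 388.30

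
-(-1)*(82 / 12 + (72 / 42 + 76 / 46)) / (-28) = -9853 / 27048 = -0.36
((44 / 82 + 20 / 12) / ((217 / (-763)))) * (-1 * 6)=59078 / 1271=46.48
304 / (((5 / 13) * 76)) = 52 / 5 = 10.40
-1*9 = -9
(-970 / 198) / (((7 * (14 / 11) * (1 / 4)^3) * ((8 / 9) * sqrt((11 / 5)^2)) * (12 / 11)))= -16.50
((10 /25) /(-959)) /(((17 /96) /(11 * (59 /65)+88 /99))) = -0.03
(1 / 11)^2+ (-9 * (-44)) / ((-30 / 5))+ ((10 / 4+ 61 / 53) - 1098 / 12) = -153.84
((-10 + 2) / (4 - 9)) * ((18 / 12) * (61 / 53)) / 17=732 / 4505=0.16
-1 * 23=-23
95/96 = 0.99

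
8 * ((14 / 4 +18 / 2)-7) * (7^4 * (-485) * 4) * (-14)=2869291040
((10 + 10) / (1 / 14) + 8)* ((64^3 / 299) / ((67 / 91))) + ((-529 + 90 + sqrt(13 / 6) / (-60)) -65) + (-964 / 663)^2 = 342445.72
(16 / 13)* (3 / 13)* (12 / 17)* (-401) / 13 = -230976 / 37349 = -6.18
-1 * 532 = -532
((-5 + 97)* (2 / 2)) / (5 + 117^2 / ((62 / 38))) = 1426 / 130123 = 0.01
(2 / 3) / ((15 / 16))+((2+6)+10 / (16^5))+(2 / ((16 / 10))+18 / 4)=341180641 / 23592960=14.46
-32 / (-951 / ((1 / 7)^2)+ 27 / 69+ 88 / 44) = 368 / 535861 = 0.00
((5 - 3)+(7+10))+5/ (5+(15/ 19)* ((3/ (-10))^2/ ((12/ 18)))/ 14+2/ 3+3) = 5420377/ 276883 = 19.58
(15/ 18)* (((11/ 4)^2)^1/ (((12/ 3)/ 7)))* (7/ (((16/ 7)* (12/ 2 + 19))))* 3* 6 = 124509/ 5120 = 24.32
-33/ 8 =-4.12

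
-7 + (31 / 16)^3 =1119 / 4096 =0.27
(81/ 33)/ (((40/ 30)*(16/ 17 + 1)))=459/ 484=0.95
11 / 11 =1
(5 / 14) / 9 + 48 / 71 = 0.72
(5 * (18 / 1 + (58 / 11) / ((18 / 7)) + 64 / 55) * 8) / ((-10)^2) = 21002 / 2475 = 8.49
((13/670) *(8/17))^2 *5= 2704/6486605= 0.00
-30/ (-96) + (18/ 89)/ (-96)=0.31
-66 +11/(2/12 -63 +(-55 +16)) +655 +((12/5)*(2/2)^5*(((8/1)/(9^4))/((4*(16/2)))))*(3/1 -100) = 3934495888/6681285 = 588.88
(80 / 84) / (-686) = -10 / 7203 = -0.00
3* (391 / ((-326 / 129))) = -151317 / 326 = -464.16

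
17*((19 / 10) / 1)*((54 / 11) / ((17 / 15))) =1539 / 11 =139.91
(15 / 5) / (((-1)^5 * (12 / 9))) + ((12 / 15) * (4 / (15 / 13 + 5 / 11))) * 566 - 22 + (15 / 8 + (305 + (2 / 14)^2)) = 317529843 / 225400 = 1408.74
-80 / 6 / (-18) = 20 / 27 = 0.74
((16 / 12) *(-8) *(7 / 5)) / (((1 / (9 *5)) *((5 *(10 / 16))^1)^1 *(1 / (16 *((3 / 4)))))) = -64512 / 25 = -2580.48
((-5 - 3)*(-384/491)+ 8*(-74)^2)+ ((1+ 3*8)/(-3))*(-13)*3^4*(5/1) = 43055425/491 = 87689.26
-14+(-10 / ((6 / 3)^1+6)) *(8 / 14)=-103 / 7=-14.71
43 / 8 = 5.38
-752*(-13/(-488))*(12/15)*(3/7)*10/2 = -14664/427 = -34.34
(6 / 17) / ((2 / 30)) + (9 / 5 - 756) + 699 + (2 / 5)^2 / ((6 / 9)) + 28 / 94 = -986126 / 19975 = -49.37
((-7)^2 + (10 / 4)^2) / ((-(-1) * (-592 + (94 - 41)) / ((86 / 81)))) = -9503 / 87318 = -0.11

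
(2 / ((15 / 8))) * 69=368 / 5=73.60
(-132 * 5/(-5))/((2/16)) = 1056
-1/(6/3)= -1/2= -0.50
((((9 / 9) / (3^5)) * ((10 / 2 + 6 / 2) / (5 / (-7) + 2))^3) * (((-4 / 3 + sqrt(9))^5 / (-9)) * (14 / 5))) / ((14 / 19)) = -2085440000 / 387420489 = -5.38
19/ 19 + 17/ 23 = 40/ 23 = 1.74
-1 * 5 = -5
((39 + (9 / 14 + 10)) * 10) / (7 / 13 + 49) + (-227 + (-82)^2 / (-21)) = -7264679 / 13524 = -537.17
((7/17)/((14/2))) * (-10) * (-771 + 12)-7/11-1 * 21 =79444/187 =424.83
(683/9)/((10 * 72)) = 683/6480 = 0.11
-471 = -471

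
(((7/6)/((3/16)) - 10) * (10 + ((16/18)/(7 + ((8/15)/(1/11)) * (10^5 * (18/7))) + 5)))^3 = -113876971279431900983146446641144/625824926157246767886382209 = -181962.98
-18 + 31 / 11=-167 / 11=-15.18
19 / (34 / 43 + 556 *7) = 43 / 8810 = 0.00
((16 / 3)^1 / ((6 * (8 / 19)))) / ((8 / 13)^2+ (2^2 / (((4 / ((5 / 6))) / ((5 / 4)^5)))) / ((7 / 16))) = 2877056 / 8437971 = 0.34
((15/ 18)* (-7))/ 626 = -35/ 3756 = -0.01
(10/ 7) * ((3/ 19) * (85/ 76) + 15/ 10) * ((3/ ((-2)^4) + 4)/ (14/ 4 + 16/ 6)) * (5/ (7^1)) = 12165525/ 10471888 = 1.16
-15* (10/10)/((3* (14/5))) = -1.79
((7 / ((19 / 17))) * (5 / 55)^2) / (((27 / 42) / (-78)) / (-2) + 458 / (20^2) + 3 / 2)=0.02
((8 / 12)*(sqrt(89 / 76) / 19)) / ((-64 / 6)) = -sqrt(1691) / 11552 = -0.00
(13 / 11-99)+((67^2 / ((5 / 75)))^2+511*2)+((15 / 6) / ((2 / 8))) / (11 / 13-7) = 398992276985 / 88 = 4534003147.56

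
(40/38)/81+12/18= 1046/1539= 0.68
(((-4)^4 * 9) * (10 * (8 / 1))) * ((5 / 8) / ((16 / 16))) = 115200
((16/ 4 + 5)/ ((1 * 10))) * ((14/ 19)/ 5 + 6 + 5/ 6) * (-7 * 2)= -83559/ 950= -87.96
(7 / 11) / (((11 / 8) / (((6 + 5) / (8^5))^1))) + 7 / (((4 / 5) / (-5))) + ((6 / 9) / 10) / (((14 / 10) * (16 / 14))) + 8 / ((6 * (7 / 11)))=-39373165 / 946176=-41.61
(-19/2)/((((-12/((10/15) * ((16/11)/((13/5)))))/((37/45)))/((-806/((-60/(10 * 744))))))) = 21618656/891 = 24263.36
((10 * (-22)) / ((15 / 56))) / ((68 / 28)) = -17248 / 51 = -338.20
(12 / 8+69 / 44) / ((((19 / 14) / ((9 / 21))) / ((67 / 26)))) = 27135 / 10868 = 2.50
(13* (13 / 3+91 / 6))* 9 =4563 / 2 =2281.50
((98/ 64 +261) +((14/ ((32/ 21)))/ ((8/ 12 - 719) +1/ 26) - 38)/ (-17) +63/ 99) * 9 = 800826379821/ 335265568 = 2388.63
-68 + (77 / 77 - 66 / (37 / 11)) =-3205 / 37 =-86.62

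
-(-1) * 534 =534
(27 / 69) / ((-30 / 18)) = -0.23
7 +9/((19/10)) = 11.74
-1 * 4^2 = -16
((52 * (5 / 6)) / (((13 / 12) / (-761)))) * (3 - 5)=60880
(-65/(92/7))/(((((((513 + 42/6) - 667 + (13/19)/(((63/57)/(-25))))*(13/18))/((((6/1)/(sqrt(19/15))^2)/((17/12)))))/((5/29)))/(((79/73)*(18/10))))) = 634940775/13415295629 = 0.05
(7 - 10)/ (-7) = 3/ 7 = 0.43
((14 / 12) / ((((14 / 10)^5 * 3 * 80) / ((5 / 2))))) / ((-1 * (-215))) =625 / 59467968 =0.00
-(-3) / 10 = 3 / 10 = 0.30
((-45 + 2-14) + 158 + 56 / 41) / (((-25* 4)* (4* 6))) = -1399 / 32800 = -0.04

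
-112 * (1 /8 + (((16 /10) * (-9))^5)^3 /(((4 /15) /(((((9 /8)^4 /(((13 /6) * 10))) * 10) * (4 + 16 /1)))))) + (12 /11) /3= 257324269872741880803517413955338 /174560546875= 1474126166991259781498.19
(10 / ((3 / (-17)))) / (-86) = 85 / 129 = 0.66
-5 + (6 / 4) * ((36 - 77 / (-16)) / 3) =15.41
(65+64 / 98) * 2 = 6434 / 49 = 131.31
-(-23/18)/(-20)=-23/360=-0.06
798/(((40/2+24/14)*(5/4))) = 29.40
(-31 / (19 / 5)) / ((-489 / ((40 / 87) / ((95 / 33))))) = 13640 / 5119341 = 0.00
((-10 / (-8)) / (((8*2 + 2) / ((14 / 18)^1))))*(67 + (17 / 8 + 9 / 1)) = 21875 / 5184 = 4.22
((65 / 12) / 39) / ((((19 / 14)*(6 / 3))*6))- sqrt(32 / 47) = 35 / 4104- 4*sqrt(94) / 47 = -0.82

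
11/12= 0.92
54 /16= 27 /8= 3.38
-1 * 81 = -81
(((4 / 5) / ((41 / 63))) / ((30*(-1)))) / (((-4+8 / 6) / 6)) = 189 / 2050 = 0.09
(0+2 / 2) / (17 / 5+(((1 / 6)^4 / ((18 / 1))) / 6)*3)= 0.29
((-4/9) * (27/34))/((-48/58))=29/68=0.43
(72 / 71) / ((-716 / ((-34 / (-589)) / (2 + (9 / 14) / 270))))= -257040 / 6295390441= -0.00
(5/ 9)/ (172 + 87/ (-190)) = 950/ 293337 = 0.00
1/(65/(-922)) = -922/65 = -14.18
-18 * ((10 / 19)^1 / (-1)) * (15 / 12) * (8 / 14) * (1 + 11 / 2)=5850 / 133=43.98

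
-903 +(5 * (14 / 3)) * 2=-2569 / 3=-856.33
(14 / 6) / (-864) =-7 / 2592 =-0.00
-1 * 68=-68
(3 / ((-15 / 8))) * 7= -56 / 5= -11.20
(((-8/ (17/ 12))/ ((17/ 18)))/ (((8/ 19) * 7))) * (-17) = 4104/ 119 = 34.49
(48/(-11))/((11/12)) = -576/121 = -4.76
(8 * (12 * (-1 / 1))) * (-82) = 7872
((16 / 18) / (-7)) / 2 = -4 / 63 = -0.06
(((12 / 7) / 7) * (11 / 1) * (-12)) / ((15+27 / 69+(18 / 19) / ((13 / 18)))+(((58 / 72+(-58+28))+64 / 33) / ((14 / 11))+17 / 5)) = 3239533440 / 131442899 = 24.65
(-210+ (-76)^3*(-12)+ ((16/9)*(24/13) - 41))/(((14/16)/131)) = 30755971448/39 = 788614652.51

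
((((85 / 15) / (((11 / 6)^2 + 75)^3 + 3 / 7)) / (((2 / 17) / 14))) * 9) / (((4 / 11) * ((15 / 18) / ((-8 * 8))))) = -123122571264 / 46219875175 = -2.66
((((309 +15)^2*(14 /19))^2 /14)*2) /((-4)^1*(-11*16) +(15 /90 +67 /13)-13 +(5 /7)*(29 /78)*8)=56157719095296 /45889237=1223766.68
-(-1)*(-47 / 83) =-47 / 83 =-0.57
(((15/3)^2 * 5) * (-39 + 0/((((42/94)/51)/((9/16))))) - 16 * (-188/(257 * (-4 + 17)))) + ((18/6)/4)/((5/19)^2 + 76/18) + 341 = -844639171665/186334252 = -4532.92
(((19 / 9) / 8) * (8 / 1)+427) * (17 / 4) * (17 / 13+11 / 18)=14739323 / 4212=3499.36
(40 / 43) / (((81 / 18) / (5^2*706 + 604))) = 3773.44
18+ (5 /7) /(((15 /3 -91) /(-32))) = 5498 /301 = 18.27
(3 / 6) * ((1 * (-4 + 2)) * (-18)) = 18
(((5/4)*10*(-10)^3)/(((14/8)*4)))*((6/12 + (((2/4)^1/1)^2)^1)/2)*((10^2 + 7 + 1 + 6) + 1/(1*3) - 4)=-1034375/14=-73883.93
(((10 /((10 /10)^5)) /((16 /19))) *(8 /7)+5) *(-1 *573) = -74490 /7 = -10641.43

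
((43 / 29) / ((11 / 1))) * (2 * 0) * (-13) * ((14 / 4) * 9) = 0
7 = 7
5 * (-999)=-4995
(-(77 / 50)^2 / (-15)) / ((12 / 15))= 0.20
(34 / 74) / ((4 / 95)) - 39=-28.09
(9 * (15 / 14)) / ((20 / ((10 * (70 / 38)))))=675 / 76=8.88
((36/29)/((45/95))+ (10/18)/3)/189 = 0.01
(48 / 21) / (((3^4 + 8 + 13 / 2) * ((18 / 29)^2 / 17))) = 114376 / 108297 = 1.06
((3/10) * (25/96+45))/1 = 869/64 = 13.58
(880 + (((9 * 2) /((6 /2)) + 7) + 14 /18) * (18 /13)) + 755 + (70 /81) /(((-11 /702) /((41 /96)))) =16787861 /10296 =1630.52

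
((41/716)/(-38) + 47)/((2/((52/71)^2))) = 216106215/17144441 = 12.61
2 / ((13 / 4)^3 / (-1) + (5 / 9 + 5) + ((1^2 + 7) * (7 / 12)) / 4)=-1152 / 15901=-0.07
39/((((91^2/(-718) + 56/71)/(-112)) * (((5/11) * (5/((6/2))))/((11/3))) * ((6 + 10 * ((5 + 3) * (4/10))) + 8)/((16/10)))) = 68.44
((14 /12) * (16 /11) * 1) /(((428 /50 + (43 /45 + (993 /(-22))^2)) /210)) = 5544000 /31842467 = 0.17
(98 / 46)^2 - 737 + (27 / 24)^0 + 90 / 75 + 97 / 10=-3811769 / 5290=-720.56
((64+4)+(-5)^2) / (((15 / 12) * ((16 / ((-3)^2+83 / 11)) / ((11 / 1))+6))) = 12.22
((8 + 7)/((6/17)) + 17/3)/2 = 24.08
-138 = -138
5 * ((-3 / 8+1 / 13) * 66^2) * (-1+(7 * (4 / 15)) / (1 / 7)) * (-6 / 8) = 6110379 / 104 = 58753.64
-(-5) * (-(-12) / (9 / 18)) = 120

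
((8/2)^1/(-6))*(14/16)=-7/12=-0.58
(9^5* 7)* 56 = 23147208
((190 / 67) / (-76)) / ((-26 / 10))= 25 / 1742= 0.01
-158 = -158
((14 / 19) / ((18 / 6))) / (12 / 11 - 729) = -154 / 456399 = -0.00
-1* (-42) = 42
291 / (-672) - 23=-5249 / 224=-23.43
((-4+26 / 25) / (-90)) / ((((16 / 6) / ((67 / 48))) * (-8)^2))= 2479 / 9216000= 0.00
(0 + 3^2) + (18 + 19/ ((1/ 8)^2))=1243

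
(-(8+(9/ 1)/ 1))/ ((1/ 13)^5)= -6311981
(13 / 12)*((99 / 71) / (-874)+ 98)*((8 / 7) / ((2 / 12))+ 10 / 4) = 10356271679 / 10425072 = 993.40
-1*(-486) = 486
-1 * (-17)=17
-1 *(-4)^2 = -16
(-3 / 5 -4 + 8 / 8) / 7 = -18 / 35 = -0.51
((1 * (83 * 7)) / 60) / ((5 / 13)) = 7553 / 300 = 25.18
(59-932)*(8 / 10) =-3492 / 5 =-698.40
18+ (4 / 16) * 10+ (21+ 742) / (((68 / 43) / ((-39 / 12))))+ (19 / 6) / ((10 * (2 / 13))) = -6305717 / 4080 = -1545.52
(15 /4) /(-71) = -15 /284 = -0.05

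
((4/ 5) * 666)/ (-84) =-222/ 35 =-6.34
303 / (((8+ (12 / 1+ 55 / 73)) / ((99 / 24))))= 2409 / 40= 60.22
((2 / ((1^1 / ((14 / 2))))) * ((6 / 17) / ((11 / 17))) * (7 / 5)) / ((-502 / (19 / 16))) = -0.03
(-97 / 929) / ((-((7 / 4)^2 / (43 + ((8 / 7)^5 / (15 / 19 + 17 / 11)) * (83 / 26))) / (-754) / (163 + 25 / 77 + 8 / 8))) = -693211148377217952 / 3593540586559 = -192904.78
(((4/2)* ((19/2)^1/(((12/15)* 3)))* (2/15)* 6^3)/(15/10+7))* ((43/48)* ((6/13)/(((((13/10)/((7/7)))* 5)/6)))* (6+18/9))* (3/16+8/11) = 2367666/31603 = 74.92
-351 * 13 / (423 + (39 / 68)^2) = -781456 / 72499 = -10.78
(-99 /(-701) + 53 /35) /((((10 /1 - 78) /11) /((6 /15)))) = -0.11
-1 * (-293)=293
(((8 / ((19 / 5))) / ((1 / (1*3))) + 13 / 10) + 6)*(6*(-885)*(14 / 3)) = -6410586 / 19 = -337399.26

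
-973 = -973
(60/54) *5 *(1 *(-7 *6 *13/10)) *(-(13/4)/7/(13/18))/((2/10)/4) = 3900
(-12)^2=144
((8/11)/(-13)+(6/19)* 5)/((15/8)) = 0.81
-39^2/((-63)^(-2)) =-6036849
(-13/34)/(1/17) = -6.50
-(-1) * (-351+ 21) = -330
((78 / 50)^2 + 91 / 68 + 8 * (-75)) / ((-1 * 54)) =25339697 / 2295000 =11.04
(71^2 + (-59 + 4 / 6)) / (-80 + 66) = -7474 / 21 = -355.90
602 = 602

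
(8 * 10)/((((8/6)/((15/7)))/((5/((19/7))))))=4500/19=236.84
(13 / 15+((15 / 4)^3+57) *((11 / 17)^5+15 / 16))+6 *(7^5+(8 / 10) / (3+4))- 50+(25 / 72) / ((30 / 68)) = 138646568363908561 / 1373967221760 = 100909.66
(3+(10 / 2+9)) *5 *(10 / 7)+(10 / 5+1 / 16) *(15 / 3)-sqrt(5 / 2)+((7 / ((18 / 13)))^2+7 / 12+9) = 1513963 / 9072-sqrt(10) / 2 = 165.30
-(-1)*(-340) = -340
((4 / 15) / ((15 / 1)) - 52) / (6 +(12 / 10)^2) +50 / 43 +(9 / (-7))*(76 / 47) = -93580850 / 11841039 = -7.90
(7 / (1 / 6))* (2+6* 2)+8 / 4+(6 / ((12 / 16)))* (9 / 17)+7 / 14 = 594.74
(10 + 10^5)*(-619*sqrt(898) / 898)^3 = -11860018833295*sqrt(898) / 403202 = -881456468.88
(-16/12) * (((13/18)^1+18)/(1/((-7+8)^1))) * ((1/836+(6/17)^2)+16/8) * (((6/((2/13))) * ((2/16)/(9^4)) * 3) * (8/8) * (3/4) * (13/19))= -29250662129/481889808576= -0.06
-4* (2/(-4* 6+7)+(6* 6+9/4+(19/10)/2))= -13288/85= -156.33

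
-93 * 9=-837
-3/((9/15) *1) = -5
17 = 17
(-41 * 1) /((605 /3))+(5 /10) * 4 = 1087 /605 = 1.80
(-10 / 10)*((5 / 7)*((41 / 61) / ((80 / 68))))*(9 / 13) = -6273 / 22204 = -0.28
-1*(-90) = 90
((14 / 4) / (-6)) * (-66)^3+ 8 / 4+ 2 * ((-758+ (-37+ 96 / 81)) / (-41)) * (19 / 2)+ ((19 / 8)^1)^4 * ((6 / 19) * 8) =47654134387 / 283392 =168156.24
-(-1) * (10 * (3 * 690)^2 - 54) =42848946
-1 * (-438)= 438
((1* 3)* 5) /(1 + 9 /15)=75 /8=9.38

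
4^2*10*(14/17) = 2240/17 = 131.76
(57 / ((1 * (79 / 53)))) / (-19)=-159 / 79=-2.01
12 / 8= 3 / 2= 1.50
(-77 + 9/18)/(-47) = 153/94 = 1.63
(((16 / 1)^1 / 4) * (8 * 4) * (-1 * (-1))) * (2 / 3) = 256 / 3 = 85.33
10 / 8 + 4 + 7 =49 / 4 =12.25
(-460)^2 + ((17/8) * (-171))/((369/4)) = 17350877/82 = 211596.06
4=4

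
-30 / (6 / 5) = -25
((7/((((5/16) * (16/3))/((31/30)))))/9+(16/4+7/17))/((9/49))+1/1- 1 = 1834511/68850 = 26.65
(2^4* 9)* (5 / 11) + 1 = 731 / 11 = 66.45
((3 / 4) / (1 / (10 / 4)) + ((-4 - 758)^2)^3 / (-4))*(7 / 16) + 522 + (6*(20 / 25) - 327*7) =-13703385269542226163 / 640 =-21411539483659728.38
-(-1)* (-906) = -906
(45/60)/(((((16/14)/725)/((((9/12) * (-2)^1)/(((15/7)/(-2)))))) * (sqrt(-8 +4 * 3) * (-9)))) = -7105/192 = -37.01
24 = 24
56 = 56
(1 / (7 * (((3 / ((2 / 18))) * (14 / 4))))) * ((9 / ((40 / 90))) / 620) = 3 / 60760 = 0.00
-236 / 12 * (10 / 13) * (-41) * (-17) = -411230 / 39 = -10544.36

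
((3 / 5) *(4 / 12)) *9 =9 / 5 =1.80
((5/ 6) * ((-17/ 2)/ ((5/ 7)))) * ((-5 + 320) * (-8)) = 24990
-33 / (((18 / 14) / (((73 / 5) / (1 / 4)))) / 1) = -22484 / 15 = -1498.93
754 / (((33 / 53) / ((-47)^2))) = 88276058 / 33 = 2675032.06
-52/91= -4/7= -0.57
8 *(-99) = -792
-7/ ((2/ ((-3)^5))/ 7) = 11907/ 2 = 5953.50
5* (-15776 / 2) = -39440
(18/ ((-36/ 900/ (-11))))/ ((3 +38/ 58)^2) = 2081475/ 5618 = 370.50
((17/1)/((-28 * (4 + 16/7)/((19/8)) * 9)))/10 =-323/126720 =-0.00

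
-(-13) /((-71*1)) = -13 /71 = -0.18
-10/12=-5/6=-0.83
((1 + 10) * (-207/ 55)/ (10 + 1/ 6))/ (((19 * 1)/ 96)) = -119232/ 5795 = -20.57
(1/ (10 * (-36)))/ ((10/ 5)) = -1/ 720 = -0.00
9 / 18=1 / 2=0.50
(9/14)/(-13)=-9/182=-0.05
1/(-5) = -1/5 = -0.20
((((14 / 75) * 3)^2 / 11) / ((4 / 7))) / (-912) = -0.00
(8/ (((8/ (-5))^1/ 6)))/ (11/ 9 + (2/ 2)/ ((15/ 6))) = -1350/ 73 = -18.49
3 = 3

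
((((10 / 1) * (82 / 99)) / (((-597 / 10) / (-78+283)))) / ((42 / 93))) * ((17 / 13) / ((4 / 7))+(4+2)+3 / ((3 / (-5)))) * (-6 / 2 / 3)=123763625 / 597597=207.10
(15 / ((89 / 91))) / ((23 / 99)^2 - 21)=-13378365 / 18270988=-0.73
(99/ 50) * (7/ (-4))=-693/ 200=-3.46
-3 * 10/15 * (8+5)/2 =-13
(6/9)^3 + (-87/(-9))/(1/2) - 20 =-10/27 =-0.37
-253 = -253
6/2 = 3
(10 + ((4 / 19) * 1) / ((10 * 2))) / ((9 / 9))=951 / 95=10.01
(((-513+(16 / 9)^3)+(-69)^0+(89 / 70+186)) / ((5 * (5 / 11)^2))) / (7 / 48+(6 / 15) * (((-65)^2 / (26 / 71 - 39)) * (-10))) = -3326010992392 / 4711639235625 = -0.71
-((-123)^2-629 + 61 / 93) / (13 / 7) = -9439927 / 1209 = -7808.05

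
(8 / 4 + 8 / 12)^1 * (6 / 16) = 1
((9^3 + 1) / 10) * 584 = 42632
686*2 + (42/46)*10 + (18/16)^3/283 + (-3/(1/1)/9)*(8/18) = 124261813349/89980416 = 1380.99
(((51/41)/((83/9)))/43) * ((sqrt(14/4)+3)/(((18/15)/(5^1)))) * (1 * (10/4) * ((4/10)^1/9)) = 425 * sqrt(14)/585316+1275/292658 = 0.01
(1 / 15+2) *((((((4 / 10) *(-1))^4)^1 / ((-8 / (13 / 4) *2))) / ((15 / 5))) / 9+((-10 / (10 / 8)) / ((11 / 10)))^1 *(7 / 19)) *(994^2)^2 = -286002780388955457548 / 52903125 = -5406160418481.05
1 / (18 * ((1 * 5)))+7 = 631 / 90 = 7.01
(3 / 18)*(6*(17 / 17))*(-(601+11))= -612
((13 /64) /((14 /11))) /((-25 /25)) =-0.16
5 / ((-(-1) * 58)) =5 / 58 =0.09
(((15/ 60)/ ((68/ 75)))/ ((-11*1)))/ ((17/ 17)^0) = -75/ 2992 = -0.03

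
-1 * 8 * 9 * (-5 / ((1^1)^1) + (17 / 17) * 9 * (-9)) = 6192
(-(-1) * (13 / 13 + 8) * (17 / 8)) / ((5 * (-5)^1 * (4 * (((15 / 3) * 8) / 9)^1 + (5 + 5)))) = -1377 / 50000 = -0.03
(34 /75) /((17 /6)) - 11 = -271 /25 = -10.84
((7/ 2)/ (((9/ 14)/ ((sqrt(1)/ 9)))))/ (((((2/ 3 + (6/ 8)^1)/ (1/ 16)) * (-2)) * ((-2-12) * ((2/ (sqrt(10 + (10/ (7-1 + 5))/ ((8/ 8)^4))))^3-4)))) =-1750/ 7321373-385 * sqrt(330)/ 527138856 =-0.00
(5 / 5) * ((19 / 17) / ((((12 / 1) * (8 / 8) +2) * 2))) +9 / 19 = 4645 / 9044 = 0.51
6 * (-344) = -2064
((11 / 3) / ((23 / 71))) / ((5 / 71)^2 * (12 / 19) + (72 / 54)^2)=224410197 / 35308772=6.36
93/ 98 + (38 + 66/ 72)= 23441/ 588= 39.87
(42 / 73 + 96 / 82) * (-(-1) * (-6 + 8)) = 10452 / 2993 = 3.49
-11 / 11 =-1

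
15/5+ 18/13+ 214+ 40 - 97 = 2098/13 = 161.38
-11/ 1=-11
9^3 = 729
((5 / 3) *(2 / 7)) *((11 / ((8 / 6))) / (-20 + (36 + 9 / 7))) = 5 / 22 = 0.23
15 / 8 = 1.88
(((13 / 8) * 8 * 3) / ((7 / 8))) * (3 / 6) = 156 / 7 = 22.29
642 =642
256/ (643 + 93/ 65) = 520/ 1309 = 0.40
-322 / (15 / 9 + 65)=-4.83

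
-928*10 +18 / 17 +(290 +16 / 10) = -763924 / 85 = -8987.34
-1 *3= -3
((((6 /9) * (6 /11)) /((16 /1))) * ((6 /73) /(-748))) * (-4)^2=-6 /150161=-0.00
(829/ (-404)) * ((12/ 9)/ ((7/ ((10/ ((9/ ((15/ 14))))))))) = -20725/ 44541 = -0.47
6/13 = 0.46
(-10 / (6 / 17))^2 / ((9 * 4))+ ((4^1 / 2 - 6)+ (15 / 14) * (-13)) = 9913 / 2268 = 4.37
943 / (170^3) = 943 / 4913000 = 0.00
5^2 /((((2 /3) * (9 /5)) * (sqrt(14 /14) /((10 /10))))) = 125 /6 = 20.83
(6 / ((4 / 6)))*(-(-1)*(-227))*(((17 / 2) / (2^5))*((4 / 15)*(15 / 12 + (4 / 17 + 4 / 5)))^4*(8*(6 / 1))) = -27579645378369 / 7676562500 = -3592.71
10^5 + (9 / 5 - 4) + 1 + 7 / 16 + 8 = 8000579 / 80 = 100007.24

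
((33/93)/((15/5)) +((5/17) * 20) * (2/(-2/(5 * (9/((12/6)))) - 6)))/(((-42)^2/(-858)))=56181983/63679518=0.88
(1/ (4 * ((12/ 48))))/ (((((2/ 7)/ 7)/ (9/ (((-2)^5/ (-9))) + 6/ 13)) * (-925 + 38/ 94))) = -409605/ 5165056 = -0.08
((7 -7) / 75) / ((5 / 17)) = 0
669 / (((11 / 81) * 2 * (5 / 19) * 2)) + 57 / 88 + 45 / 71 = 4681.24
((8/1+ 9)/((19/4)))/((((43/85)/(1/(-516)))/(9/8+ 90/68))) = -9435/281048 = -0.03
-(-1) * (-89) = -89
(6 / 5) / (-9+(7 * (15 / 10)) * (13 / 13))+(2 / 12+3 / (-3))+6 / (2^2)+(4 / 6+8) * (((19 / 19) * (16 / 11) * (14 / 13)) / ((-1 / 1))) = -666 / 55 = -12.11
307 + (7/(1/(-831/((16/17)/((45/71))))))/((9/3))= -1134583/1136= -998.75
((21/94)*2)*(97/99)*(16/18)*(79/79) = 5432/13959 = 0.39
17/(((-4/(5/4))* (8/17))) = -1445/128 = -11.29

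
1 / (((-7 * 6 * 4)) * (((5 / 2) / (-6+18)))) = -1 / 35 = -0.03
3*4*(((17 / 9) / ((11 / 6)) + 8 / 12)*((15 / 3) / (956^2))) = 70 / 628331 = 0.00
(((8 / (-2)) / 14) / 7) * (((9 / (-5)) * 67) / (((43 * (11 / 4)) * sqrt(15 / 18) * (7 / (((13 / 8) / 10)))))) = 7839 * sqrt(30) / 40559750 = 0.00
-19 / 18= -1.06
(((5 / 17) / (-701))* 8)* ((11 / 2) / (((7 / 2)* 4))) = -110 / 83419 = -0.00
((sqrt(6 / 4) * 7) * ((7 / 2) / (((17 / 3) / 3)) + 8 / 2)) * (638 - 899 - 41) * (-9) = 1893087 * sqrt(6) / 34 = 136385.21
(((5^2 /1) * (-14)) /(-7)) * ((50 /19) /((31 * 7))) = 2500 /4123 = 0.61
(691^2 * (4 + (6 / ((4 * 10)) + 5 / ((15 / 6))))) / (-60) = -19576721 / 400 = -48941.80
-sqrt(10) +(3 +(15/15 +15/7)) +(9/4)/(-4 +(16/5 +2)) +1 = 505/56 - sqrt(10) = 5.86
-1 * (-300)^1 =300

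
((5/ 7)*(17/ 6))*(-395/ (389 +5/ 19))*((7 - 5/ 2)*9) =-17223975/ 207088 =-83.17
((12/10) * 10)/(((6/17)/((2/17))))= 4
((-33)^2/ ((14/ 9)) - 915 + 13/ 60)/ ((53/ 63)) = -270537/ 1060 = -255.22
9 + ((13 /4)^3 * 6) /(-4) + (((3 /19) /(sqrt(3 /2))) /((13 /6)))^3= -5439 /128 + 1296 * sqrt(6) /15069223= -42.49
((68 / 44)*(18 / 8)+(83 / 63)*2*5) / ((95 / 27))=4.73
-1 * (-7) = 7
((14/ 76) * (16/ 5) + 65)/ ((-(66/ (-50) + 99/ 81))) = 670.80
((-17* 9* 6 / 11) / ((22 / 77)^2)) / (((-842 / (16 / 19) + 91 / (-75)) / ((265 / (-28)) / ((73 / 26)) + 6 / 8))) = -117354825 / 43847669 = -2.68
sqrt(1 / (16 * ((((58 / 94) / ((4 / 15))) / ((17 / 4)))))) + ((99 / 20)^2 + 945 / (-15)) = -15399 / 400 + sqrt(347565) / 1740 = -38.16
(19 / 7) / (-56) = -19 / 392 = -0.05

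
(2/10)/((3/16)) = 16/15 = 1.07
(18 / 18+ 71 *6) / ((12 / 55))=23485 / 12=1957.08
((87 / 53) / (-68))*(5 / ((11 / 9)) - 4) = -0.00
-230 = -230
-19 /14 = -1.36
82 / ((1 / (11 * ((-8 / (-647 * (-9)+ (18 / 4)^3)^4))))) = -29556736 / 5010971651611760961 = -0.00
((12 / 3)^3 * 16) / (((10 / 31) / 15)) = 47616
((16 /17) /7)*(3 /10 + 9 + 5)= 1144 /595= 1.92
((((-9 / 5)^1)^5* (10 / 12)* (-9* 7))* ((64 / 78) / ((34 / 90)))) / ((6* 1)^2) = 1653372 / 27625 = 59.85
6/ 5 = 1.20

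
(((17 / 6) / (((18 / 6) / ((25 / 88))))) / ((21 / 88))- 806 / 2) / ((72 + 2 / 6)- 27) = -151909 / 17136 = -8.86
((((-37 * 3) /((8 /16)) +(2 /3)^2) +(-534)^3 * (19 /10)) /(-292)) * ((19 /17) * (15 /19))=6509688731 /7446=874253.12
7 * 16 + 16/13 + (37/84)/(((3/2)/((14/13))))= 13285/117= 113.55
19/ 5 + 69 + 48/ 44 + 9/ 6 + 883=105423/ 110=958.39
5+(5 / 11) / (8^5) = 1802245 / 360448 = 5.00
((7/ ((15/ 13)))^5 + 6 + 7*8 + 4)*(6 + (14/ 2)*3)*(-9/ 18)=-6290440201/ 56250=-111830.05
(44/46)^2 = 484/529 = 0.91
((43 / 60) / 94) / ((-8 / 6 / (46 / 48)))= -989 / 180480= -0.01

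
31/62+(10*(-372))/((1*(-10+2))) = 931/2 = 465.50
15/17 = 0.88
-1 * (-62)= 62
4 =4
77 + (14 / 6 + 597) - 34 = 1927 / 3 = 642.33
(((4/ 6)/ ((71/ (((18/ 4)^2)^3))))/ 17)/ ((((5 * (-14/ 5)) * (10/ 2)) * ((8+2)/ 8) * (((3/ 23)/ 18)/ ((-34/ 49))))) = 12223143/ 2435300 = 5.02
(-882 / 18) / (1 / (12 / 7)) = -84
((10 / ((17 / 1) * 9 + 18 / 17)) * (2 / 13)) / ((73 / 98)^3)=320005280 / 13244861799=0.02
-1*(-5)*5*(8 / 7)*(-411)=-82200 / 7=-11742.86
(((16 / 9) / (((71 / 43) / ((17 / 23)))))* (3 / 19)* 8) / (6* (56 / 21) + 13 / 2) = 187136 / 4188645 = 0.04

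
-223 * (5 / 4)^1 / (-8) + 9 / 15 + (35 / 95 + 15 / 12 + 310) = 1055069 / 3040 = 347.06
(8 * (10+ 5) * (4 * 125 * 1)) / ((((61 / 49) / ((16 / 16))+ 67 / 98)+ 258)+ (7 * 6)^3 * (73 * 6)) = 56000 / 30287417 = 0.00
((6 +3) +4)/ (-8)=-13/ 8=-1.62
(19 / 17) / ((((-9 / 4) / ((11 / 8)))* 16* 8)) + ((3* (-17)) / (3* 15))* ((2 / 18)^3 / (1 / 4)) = -549871 / 47589120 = -0.01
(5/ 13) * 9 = 45/ 13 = 3.46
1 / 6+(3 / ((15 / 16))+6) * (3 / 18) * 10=31 / 2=15.50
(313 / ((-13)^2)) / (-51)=-313 / 8619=-0.04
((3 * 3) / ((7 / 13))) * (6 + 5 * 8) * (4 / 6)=3588 / 7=512.57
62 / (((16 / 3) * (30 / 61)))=1891 / 80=23.64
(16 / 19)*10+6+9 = 445 / 19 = 23.42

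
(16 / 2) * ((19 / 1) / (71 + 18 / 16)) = 1216 / 577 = 2.11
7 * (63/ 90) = 49/ 10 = 4.90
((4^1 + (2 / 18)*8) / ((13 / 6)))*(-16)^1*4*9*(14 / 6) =-3032.62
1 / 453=0.00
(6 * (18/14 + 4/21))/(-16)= -31/56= -0.55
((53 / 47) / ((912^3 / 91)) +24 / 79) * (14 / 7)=855645376601 / 1408249055232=0.61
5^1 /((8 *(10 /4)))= 1 /4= 0.25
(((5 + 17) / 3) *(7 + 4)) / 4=121 / 6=20.17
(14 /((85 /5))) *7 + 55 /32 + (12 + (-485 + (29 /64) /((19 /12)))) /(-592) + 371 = 1160396465 /3059456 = 379.28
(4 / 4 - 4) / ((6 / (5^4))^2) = -390625 / 12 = -32552.08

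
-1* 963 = -963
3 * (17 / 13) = 51 / 13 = 3.92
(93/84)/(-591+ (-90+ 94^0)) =-31/19040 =-0.00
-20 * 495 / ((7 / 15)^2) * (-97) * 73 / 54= 5961045.92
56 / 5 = 11.20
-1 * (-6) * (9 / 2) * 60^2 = 97200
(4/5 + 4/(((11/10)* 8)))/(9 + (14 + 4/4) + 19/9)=621/12925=0.05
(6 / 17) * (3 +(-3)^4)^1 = 504 / 17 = 29.65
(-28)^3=-21952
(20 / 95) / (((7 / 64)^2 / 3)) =49152 / 931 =52.79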